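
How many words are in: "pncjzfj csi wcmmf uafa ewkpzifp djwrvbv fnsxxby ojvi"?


Input string: 'pncjzfj csi wcmmf uafa ewkpzifp djwrvbv fnsxxby ojvi'
Operation: split by spaces
Words found: 'pncjzfj', 'csi', 'wcmmf', 'uafa', 'ewkpzifp', 'djwrvbv', 'fnsxxby', 'ojvi'
Word count: 8


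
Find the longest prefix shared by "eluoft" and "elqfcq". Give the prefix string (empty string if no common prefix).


String 1: 'eluoft'
String 2: 'elqfcq'
Compare position by position:
pos 0: 'e' vs 'e' match
pos 1: 'l' vs 'l' match
pos 2: 'u' vs 'q' differ -> stop
Longest common prefix: "el" (length 2)


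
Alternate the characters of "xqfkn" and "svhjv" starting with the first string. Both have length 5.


String 1: 'xqfkn'
String 2: 'svhjv'
Operation: alternate characters
Pairs: 'x'+'s', 'q'+'v', 'f'+'h', 'k'+'j', 'n'+'v'
Result: xsqvfhkjnv


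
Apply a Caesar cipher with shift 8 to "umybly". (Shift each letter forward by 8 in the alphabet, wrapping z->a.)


Input: 'umybly', shift = 8
Operation: for each letter, (position + 8) mod 26
Mapping: 'u'(20+8=28, 28 mod 26=2)->'c', 'm'(12+8=20)->'u', 'y'(24+8=32, 32 mod 26=6)->'g', 'b'(1+8=9)->'j', 'l'(11+8=19)->'t', 'y'(24+8=32, 32 mod 26=6)->'g'
Result: cugjtg


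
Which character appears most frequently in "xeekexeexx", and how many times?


Input: 'xeekexeexx'
Operation: tally each character
Counts: 'e':5, 'k':1, 'x':4
Maximum: 'e' appears 5 times


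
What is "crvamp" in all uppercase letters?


Input string: 'crvamp'
Operation: convert each letter to uppercase
Mapping: 'c'->'C', 'r'->'R', 'v'->'V', 'a'->'A', 'm'->'M', 'p'->'P'
Result: CRVAMP


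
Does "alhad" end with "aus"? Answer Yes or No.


Input string: 'alhad'
Suffix to check: 'aus'
Last 3 characters of input: 'had'
Match: False
Result: No


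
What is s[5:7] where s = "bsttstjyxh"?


Input string: 'bsttstjyxh'
Operation: slice [5:7]
Extract characters: s[5]='t', s[6]='j'
Result: tj


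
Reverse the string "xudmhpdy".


Input string: 'xudmhpdy'
Operation: reverse character order
Original order: 'x' -> 'u' -> 'd' -> 'm' -> 'h' -> 'p' -> 'd' -> 'y'
Reversed order: 'y' -> 'd' -> 'p' -> 'h' -> 'm' -> 'd' -> 'u' -> 'x'
Result: ydphmdux


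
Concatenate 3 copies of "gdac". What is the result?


Input string: 'gdac'
Operation: repeat 3 times
Concatenation: 'gdac' + 'gdac' + 'gdac'
Result: gdacgdacgdac


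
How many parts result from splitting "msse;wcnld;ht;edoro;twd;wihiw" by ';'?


Input string: 'msse;wcnld;ht;edoro;twd;wihiw'
Delimiter: ';'
Split result: 'msse', 'wcnld', 'ht', 'edoro', 'twd', 'wihiw'
Number of parts: 6


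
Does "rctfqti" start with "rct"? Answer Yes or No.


Input string: 'rctfqti'
Prefix to check: 'rct'
First 3 characters of input: 'rct'
Match: True
Result: Yes


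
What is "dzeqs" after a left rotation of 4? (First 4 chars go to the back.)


Input: 'dzeqs', shift = 4
Operation: split at index 4 and swap parts
Front part s[0:4] = 'dzeq'
Back part s[4:] = 's'
Rotated = back + front = 's' + 'dzeq'
Result: sdzeq


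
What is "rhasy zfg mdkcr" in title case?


Input string: 'rhasy zfg mdkcr'
Operation: capitalize first letter of each word
Word transformations: 'rhasy'->'Rhasy', 'zfg'->'Zfg', 'mdkcr'->'Mdkcr'
Result: Rhasy Zfg Mdkcr


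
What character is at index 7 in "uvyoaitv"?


Input string: 'uvyoaitv'
Operation: get character at index 7
Index mapping: s[0]='u', s[1]='v', s[2]='y', s[3]='o', s[4]='a', s[5]='i', s[6]='t', s[7]='v'
Result: 'v'


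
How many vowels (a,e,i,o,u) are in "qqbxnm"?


Input string: 'qqbxnm'
Operation: count vowels (a, e, i, o, u)
Scan: s[0]='q', s[1]='q', s[2]='b', s[3]='x', s[4]='n', s[5]='m'
Vowels found: 0
Result: 0


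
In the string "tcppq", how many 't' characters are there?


Input string: 'tcppq'
Target character: 't'
Scan each position: s[0]='t'
Matches found at indices: 0
Total: 1


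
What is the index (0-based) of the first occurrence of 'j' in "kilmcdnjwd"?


Input string: 'kilmcdnjwd'
Target: 'j'
Scanning left to right: s[0]='k', s[1]='i', s[2]='l', s[3]='m', s[4]='c', s[5]='d', s[6]='n', s[7]='j'
First match at index: 7


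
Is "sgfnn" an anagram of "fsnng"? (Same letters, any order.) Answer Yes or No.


String 1: 'fsnng' -> sorted: 'fgnns'
String 2: 'sgfnn' -> sorted: 'fgnns'
Compare sorted forms: 'fgnns' == 'fgnns'
Anagram: Yes


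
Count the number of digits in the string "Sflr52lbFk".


Input string: 'Sflr52lbFk'
Operation: count digit characters (0-9)
Scan: 'S', 'f', 'l', 'r', '5'(digit), '2'(digit), 'l', 'b', 'F', 'k'
Digits found: 2
Result: 2


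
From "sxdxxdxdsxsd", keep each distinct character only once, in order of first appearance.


Input: 'sxdxxdxdsxsd'
Operation: keep first occurrence of each character
Scan: s[0]='s' new -> keep; s[1]='x' new -> keep; s[2]='d' new -> keep; s[3]='x' seen -> skip; s[4]='x' seen -> skip; s[5]='d' seen -> skip; s[6]='x' seen -> skip; s[7]='d' seen -> skip; s[8]='s' seen -> skip; s[9]='x' seen -> skip; s[10]='s' seen -> skip; s[11]='d' seen -> skip
Result: sxd


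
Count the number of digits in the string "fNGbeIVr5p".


Input string: 'fNGbeIVr5p'
Operation: count digit characters (0-9)
Scan: 'f', 'N', 'G', 'b', 'e', 'I', 'V', 'r', '5'(digit), 'p'
Digits found: 1
Result: 1


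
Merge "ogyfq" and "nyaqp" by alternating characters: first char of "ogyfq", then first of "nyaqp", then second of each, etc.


String 1: 'ogyfq'
String 2: 'nyaqp'
Operation: alternate characters
Pairs: 'o'+'n', 'g'+'y', 'y'+'a', 'f'+'q', 'q'+'p'
Result: ongyyafqqp


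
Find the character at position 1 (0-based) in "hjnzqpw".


Input string: 'hjnzqpw'
Operation: get character at index 1
Index mapping: s[0]='h', s[1]='j'
Result: 'j'


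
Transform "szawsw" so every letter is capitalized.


Input string: 'szawsw'
Operation: convert each letter to uppercase
Mapping: 's'->'S', 'z'->'Z', 'a'->'A', 'w'->'W', 's'->'S', 'w'->'W'
Result: SZAWSW


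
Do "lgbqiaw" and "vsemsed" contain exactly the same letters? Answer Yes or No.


String 1: 'lgbqiaw' -> sorted: 'abgilqw'
String 2: 'vsemsed' -> sorted: 'deemssv'
Compare sorted forms: 'abgilqw' != 'deemssv'
Anagram: No


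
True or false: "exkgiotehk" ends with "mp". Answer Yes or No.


Input string: 'exkgiotehk'
Suffix to check: 'mp'
Last 2 characters of input: 'hk'
Match: False
Result: No


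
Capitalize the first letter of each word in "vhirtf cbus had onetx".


Input string: 'vhirtf cbus had onetx'
Operation: capitalize first letter of each word
Word transformations: 'vhirtf'->'Vhirtf', 'cbus'->'Cbus', 'had'->'Had', 'onetx'->'Onetx'
Result: Vhirtf Cbus Had Onetx


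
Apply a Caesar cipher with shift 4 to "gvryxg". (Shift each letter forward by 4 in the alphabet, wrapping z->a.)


Input: 'gvryxg', shift = 4
Operation: for each letter, (position + 4) mod 26
Mapping: 'g'(6+4=10)->'k', 'v'(21+4=25)->'z', 'r'(17+4=21)->'v', 'y'(24+4=28, 28 mod 26=2)->'c', 'x'(23+4=27, 27 mod 26=1)->'b', 'g'(6+4=10)->'k'
Result: kzvcbk


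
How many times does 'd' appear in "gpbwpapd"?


Input string: 'gpbwpapd'
Target character: 'd'
Scan each position: s[7]='d'
Matches found at indices: 7
Total: 1


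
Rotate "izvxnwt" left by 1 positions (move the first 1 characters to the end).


Input: 'izvxnwt', shift = 1
Operation: split at index 1 and swap parts
Front part s[0:1] = 'i'
Back part s[1:] = 'zvxnwt'
Rotated = back + front = 'zvxnwt' + 'i'
Result: zvxnwti


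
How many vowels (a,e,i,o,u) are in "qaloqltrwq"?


Input string: 'qaloqltrwq'
Operation: count vowels (a, e, i, o, u)
Scan: s[0]='q', s[1]='a' (vowel), s[2]='l', s[3]='o' (vowel), s[4]='q', s[5]='l', s[6]='t', s[7]='r', s[8]='w', s[9]='q'
Vowels found: 2
Result: 2


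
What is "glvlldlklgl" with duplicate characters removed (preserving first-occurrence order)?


Input: 'glvlldlklgl'
Operation: keep first occurrence of each character
Scan: s[0]='g' new -> keep; s[1]='l' new -> keep; s[2]='v' new -> keep; s[3]='l' seen -> skip; s[4]='l' seen -> skip; s[5]='d' new -> keep; s[6]='l' seen -> skip; s[7]='k' new -> keep; s[8]='l' seen -> skip; s[9]='g' seen -> skip; s[10]='l' seen -> skip
Result: glvdk


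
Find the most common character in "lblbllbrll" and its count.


Input: 'lblbllbrll'
Operation: tally each character
Counts: 'b':3, 'l':6, 'r':1
Maximum: 'l' appears 6 times


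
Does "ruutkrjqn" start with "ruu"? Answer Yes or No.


Input string: 'ruutkrjqn'
Prefix to check: 'ruu'
First 3 characters of input: 'ruu'
Match: True
Result: Yes


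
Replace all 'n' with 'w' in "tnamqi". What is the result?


Input string: 'tnamqi'
Operation: replace 'n' with 'w'
Positions of 'n': 1
After replacement: twamqi


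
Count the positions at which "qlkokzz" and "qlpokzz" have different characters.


String 1: 'qlkokzz'
String 2: 'qlpokzz'
Compare each position: pos 0: 'q'=='q', pos 1: 'l'=='l', pos 2: 'k'!='p', pos 3: 'o'=='o', pos 4: 'k'=='k', pos 5: 'z'=='z', pos 6: 'z'=='z'
Differing positions: 1
Hamming distance: 1


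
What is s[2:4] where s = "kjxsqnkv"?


Input string: 'kjxsqnkv'
Operation: slice [2:4]
Extract characters: s[2]='x', s[3]='s'
Result: xs


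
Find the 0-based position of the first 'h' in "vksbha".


Input string: 'vksbha'
Target: 'h'
Scanning left to right: s[0]='v', s[1]='k', s[2]='s', s[3]='b', s[4]='h'
First match at index: 4


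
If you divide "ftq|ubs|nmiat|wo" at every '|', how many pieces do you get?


Input string: 'ftq|ubs|nmiat|wo'
Delimiter: '|'
Split result: 'ftq', 'ubs', 'nmiat', 'wo'
Number of parts: 4


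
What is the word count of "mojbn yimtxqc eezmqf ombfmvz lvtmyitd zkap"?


Input string: 'mojbn yimtxqc eezmqf ombfmvz lvtmyitd zkap'
Operation: split by spaces
Words found: 'mojbn', 'yimtxqc', 'eezmqf', 'ombfmvz', 'lvtmyitd', 'zkap'
Word count: 6


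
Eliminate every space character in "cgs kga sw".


Input string: 'cgs kga sw'
Operation: remove all spaces
Words: 'cgs', 'kga', 'sw'
Join without spaces: cgskgasw


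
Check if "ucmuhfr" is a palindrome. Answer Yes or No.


Input string: 'ucmuhfr'
Reversed: 'rfhumcu'
Compare pairs: s[0]='u' vs s[6]='r' (mismatch), s[1]='c' vs s[5]='f' (mismatch), s[2]='m' vs s[4]='h' (mismatch)
Palindrome: No


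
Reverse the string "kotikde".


Input string: 'kotikde'
Operation: reverse character order
Original order: 'k' -> 'o' -> 't' -> 'i' -> 'k' -> 'd' -> 'e'
Reversed order: 'e' -> 'd' -> 'k' -> 'i' -> 't' -> 'o' -> 'k'
Result: edkitok


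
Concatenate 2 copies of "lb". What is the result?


Input string: 'lb'
Operation: repeat 2 times
Concatenation: 'lb' + 'lb'
Result: lblb


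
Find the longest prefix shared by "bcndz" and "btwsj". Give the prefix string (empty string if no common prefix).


String 1: 'bcndz'
String 2: 'btwsj'
Compare position by position:
pos 0: 'b' vs 'b' match
pos 1: 'c' vs 't' differ -> stop
Longest common prefix: "b" (length 1)


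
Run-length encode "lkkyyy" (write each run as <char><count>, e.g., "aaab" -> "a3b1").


Input: 'lkkyyy'
Operation: identify consecutive runs
Runs: 'l' -> l1, 'kk' -> k2, 'yyy' -> y3
Encoded: l1k2y3


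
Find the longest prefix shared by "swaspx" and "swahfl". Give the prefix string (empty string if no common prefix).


String 1: 'swaspx'
String 2: 'swahfl'
Compare position by position:
pos 0: 's' vs 's' match
pos 1: 'w' vs 'w' match
pos 2: 'a' vs 'a' match
pos 3: 's' vs 'h' differ -> stop
Longest common prefix: "swa" (length 3)


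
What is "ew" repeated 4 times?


Input string: 'ew'
Operation: repeat 4 times
Concatenation: 'ew' + 'ew' + 'ew' + 'ew'
Result: ewewewew


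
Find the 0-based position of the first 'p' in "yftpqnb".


Input string: 'yftpqnb'
Target: 'p'
Scanning left to right: s[0]='y', s[1]='f', s[2]='t', s[3]='p'
First match at index: 3


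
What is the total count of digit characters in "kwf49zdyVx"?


Input string: 'kwf49zdyVx'
Operation: count digit characters (0-9)
Scan: 'k', 'w', 'f', '4'(digit), '9'(digit), 'z', 'd', 'y', 'V', 'x'
Digits found: 2
Result: 2


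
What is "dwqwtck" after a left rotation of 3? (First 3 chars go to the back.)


Input: 'dwqwtck', shift = 3
Operation: split at index 3 and swap parts
Front part s[0:3] = 'dwq'
Back part s[3:] = 'wtck'
Rotated = back + front = 'wtck' + 'dwq'
Result: wtckdwq


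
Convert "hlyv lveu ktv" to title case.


Input string: 'hlyv lveu ktv'
Operation: capitalize first letter of each word
Word transformations: 'hlyv'->'Hlyv', 'lveu'->'Lveu', 'ktv'->'Ktv'
Result: Hlyv Lveu Ktv


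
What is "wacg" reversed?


Input string: 'wacg'
Operation: reverse character order
Original order: 'w' -> 'a' -> 'c' -> 'g'
Reversed order: 'g' -> 'c' -> 'a' -> 'w'
Result: gcaw


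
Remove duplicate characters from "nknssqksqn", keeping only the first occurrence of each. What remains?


Input: 'nknssqksqn'
Operation: keep first occurrence of each character
Scan: s[0]='n' new -> keep; s[1]='k' new -> keep; s[2]='n' seen -> skip; s[3]='s' new -> keep; s[4]='s' seen -> skip; s[5]='q' new -> keep; s[6]='k' seen -> skip; s[7]='s' seen -> skip; s[8]='q' seen -> skip; s[9]='n' seen -> skip
Result: nksq


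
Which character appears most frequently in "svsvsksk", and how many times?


Input: 'svsvsksk'
Operation: tally each character
Counts: 'k':2, 's':4, 'v':2
Maximum: 's' appears 4 times


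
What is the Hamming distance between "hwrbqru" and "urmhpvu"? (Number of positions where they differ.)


String 1: 'hwrbqru'
String 2: 'urmhpvu'
Compare each position: pos 0: 'h'!='u', pos 1: 'w'!='r', pos 2: 'r'!='m', pos 3: 'b'!='h', pos 4: 'q'!='p', pos 5: 'r'!='v', pos 6: 'u'=='u'
Differing positions: 6
Hamming distance: 6


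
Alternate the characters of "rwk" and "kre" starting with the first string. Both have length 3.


String 1: 'rwk'
String 2: 'kre'
Operation: alternate characters
Pairs: 'r'+'k', 'w'+'r', 'k'+'e'
Result: rkwrke


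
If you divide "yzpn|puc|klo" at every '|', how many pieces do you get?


Input string: 'yzpn|puc|klo'
Delimiter: '|'
Split result: 'yzpn', 'puc', 'klo'
Number of parts: 3


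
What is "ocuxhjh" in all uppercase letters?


Input string: 'ocuxhjh'
Operation: convert each letter to uppercase
Mapping: 'o'->'O', 'c'->'C', 'u'->'U', 'x'->'X', 'h'->'H', 'j'->'J', 'h'->'H'
Result: OCUXHJH


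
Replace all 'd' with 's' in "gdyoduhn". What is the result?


Input string: 'gdyoduhn'
Operation: replace 'd' with 's'
Positions of 'd': 1, 4
After replacement: gsyosuhn


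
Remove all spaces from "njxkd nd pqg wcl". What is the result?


Input string: 'njxkd nd pqg wcl'
Operation: remove all spaces
Words: 'njxkd', 'nd', 'pqg', 'wcl'
Join without spaces: njxkdndpqgwcl


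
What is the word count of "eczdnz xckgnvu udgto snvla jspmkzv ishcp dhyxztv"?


Input string: 'eczdnz xckgnvu udgto snvla jspmkzv ishcp dhyxztv'
Operation: split by spaces
Words found: 'eczdnz', 'xckgnvu', 'udgto', 'snvla', 'jspmkzv', 'ishcp', 'dhyxztv'
Word count: 7


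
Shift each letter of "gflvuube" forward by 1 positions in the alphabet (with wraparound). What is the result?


Input: 'gflvuube', shift = 1
Operation: for each letter, (position + 1) mod 26
Mapping: 'g'(6+1=7)->'h', 'f'(5+1=6)->'g', 'l'(11+1=12)->'m', 'v'(21+1=22)->'w', 'u'(20+1=21)->'v', 'u'(20+1=21)->'v', 'b'(1+1=2)->'c', 'e'(4+1=5)->'f'
Result: hgmwvvcf


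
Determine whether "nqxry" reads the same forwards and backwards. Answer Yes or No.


Input string: 'nqxry'
Reversed: 'yrxqn'
Compare pairs: s[0]='n' vs s[4]='y' (mismatch), s[1]='q' vs s[3]='r' (mismatch)
Palindrome: No


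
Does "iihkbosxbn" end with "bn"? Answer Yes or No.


Input string: 'iihkbosxbn'
Suffix to check: 'bn'
Last 2 characters of input: 'bn'
Match: True
Result: Yes


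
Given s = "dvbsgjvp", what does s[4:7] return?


Input string: 'dvbsgjvp'
Operation: slice [4:7]
Extract characters: s[4]='g', s[5]='j', s[6]='v'
Result: gjv


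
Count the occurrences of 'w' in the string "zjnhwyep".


Input string: 'zjnhwyep'
Target character: 'w'
Scan each position: s[4]='w'
Matches found at indices: 4
Total: 1


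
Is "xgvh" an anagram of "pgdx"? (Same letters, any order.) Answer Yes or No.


String 1: 'pgdx' -> sorted: 'dgpx'
String 2: 'xgvh' -> sorted: 'ghvx'
Compare sorted forms: 'dgpx' != 'ghvx'
Anagram: No


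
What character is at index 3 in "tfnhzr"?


Input string: 'tfnhzr'
Operation: get character at index 3
Index mapping: s[0]='t', s[1]='f', s[2]='n', s[3]='h'
Result: 'h'


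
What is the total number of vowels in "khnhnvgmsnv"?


Input string: 'khnhnvgmsnv'
Operation: count vowels (a, e, i, o, u)
Scan: s[0]='k', s[1]='h', s[2]='n', s[3]='h', s[4]='n', s[5]='v', s[6]='g', s[7]='m', s[8]='s', s[9]='n', s[10]='v'
Vowels found: 0
Result: 0


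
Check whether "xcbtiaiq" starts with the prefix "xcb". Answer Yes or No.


Input string: 'xcbtiaiq'
Prefix to check: 'xcb'
First 3 characters of input: 'xcb'
Match: True
Result: Yes


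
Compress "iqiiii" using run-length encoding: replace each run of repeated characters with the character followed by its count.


Input: 'iqiiii'
Operation: identify consecutive runs
Runs: 'i' -> i1, 'q' -> q1, 'iiii' -> i4
Encoded: i1q1i4


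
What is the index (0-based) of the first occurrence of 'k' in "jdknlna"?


Input string: 'jdknlna'
Target: 'k'
Scanning left to right: s[0]='j', s[1]='d', s[2]='k'
First match at index: 2


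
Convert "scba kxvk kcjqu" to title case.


Input string: 'scba kxvk kcjqu'
Operation: capitalize first letter of each word
Word transformations: 'scba'->'Scba', 'kxvk'->'Kxvk', 'kcjqu'->'Kcjqu'
Result: Scba Kxvk Kcjqu


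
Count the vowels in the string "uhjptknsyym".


Input string: 'uhjptknsyym'
Operation: count vowels (a, e, i, o, u)
Scan: s[0]='u' (vowel), s[1]='h', s[2]='j', s[3]='p', s[4]='t', s[5]='k', s[6]='n', s[7]='s', s[8]='y', s[9]='y', s[10]='m'
Vowels found: 1
Result: 1


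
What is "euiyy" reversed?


Input string: 'euiyy'
Operation: reverse character order
Original order: 'e' -> 'u' -> 'i' -> 'y' -> 'y'
Reversed order: 'y' -> 'y' -> 'i' -> 'u' -> 'e'
Result: yyiue


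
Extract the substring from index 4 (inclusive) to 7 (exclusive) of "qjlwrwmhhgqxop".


Input string: 'qjlwrwmhhgqxop'
Operation: slice [4:7]
Extract characters: s[4]='r', s[5]='w', s[6]='m'
Result: rwm


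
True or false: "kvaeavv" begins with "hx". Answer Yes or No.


Input string: 'kvaeavv'
Prefix to check: 'hx'
First 2 characters of input: 'kv'
Match: False
Result: No


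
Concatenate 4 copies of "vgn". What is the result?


Input string: 'vgn'
Operation: repeat 4 times
Concatenation: 'vgn' + 'vgn' + 'vgn' + 'vgn'
Result: vgnvgnvgnvgn


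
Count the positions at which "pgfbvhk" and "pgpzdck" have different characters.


String 1: 'pgfbvhk'
String 2: 'pgpzdck'
Compare each position: pos 0: 'p'=='p', pos 1: 'g'=='g', pos 2: 'f'!='p', pos 3: 'b'!='z', pos 4: 'v'!='d', pos 5: 'h'!='c', pos 6: 'k'=='k'
Differing positions: 4
Hamming distance: 4


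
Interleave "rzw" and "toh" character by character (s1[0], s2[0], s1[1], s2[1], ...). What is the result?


String 1: 'rzw'
String 2: 'toh'
Operation: alternate characters
Pairs: 'r'+'t', 'z'+'o', 'w'+'h'
Result: rtzowh


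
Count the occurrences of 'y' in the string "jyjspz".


Input string: 'jyjspz'
Target character: 'y'
Scan each position: s[1]='y'
Matches found at indices: 1
Total: 1


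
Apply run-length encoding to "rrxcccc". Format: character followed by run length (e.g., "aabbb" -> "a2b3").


Input: 'rrxcccc'
Operation: identify consecutive runs
Runs: 'rr' -> r2, 'x' -> x1, 'cccc' -> c4
Encoded: r2x1c4


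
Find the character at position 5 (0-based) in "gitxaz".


Input string: 'gitxaz'
Operation: get character at index 5
Index mapping: s[0]='g', s[1]='i', s[2]='t', s[3]='x', s[4]='a', s[5]='z'
Result: 'z'


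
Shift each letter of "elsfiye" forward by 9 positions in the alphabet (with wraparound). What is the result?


Input: 'elsfiye', shift = 9
Operation: for each letter, (position + 9) mod 26
Mapping: 'e'(4+9=13)->'n', 'l'(11+9=20)->'u', 's'(18+9=27, 27 mod 26=1)->'b', 'f'(5+9=14)->'o', 'i'(8+9=17)->'r', 'y'(24+9=33, 33 mod 26=7)->'h', 'e'(4+9=13)->'n'
Result: nuborhn


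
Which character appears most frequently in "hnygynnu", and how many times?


Input: 'hnygynnu'
Operation: tally each character
Counts: 'g':1, 'h':1, 'n':3, 'u':1, 'y':2
Maximum: 'n' appears 3 times


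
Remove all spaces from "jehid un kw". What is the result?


Input string: 'jehid un kw'
Operation: remove all spaces
Words: 'jehid', 'un', 'kw'
Join without spaces: jehidunkw


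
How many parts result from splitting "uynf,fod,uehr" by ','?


Input string: 'uynf,fod,uehr'
Delimiter: ','
Split result: 'uynf', 'fod', 'uehr'
Number of parts: 3


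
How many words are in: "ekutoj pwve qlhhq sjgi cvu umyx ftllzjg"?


Input string: 'ekutoj pwve qlhhq sjgi cvu umyx ftllzjg'
Operation: split by spaces
Words found: 'ekutoj', 'pwve', 'qlhhq', 'sjgi', 'cvu', 'umyx', 'ftllzjg'
Word count: 7


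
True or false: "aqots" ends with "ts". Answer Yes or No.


Input string: 'aqots'
Suffix to check: 'ts'
Last 2 characters of input: 'ts'
Match: True
Result: Yes


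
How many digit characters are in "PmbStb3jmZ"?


Input string: 'PmbStb3jmZ'
Operation: count digit characters (0-9)
Scan: 'P', 'm', 'b', 'S', 't', 'b', '3'(digit), 'j', 'm', 'Z'
Digits found: 1
Result: 1


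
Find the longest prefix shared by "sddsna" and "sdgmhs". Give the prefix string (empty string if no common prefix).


String 1: 'sddsna'
String 2: 'sdgmhs'
Compare position by position:
pos 0: 's' vs 's' match
pos 1: 'd' vs 'd' match
pos 2: 'd' vs 'g' differ -> stop
Longest common prefix: "sd" (length 2)


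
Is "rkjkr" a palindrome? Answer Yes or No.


Input string: 'rkjkr'
Reversed: 'rkjkr'
Compare pairs: s[0]='r' vs s[4]='r' (match), s[1]='k' vs s[3]='k' (match)
Palindrome: Yes


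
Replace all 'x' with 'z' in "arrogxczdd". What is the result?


Input string: 'arrogxczdd'
Operation: replace 'x' with 'z'
Positions of 'x': 5
After replacement: arrogzczdd


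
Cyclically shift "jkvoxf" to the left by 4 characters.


Input: 'jkvoxf', shift = 4
Operation: split at index 4 and swap parts
Front part s[0:4] = 'jkvo'
Back part s[4:] = 'xf'
Rotated = back + front = 'xf' + 'jkvo'
Result: xfjkvo


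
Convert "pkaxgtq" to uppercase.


Input string: 'pkaxgtq'
Operation: convert each letter to uppercase
Mapping: 'p'->'P', 'k'->'K', 'a'->'A', 'x'->'X', 'g'->'G', 't'->'T', 'q'->'Q'
Result: PKAXGTQ


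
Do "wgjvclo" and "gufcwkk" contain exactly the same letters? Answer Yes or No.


String 1: 'wgjvclo' -> sorted: 'cgjlovw'
String 2: 'gufcwkk' -> sorted: 'cfgkkuw'
Compare sorted forms: 'cgjlovw' != 'cfgkkuw'
Anagram: No


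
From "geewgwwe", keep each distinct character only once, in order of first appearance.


Input: 'geewgwwe'
Operation: keep first occurrence of each character
Scan: s[0]='g' new -> keep; s[1]='e' new -> keep; s[2]='e' seen -> skip; s[3]='w' new -> keep; s[4]='g' seen -> skip; s[5]='w' seen -> skip; s[6]='w' seen -> skip; s[7]='e' seen -> skip
Result: gew


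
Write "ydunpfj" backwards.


Input string: 'ydunpfj'
Operation: reverse character order
Original order: 'y' -> 'd' -> 'u' -> 'n' -> 'p' -> 'f' -> 'j'
Reversed order: 'j' -> 'f' -> 'p' -> 'n' -> 'u' -> 'd' -> 'y'
Result: jfpnudy


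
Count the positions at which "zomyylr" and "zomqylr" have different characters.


String 1: 'zomyylr'
String 2: 'zomqylr'
Compare each position: pos 0: 'z'=='z', pos 1: 'o'=='o', pos 2: 'm'=='m', pos 3: 'y'!='q', pos 4: 'y'=='y', pos 5: 'l'=='l', pos 6: 'r'=='r'
Differing positions: 1
Hamming distance: 1


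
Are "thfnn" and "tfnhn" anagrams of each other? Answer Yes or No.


String 1: 'thfnn' -> sorted: 'fhnnt'
String 2: 'tfnhn' -> sorted: 'fhnnt'
Compare sorted forms: 'fhnnt' == 'fhnnt'
Anagram: Yes


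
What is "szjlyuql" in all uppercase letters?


Input string: 'szjlyuql'
Operation: convert each letter to uppercase
Mapping: 's'->'S', 'z'->'Z', 'j'->'J', 'l'->'L', 'y'->'Y', 'u'->'U', 'q'->'Q', 'l'->'L'
Result: SZJLYUQL


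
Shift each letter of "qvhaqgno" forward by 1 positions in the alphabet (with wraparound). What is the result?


Input: 'qvhaqgno', shift = 1
Operation: for each letter, (position + 1) mod 26
Mapping: 'q'(16+1=17)->'r', 'v'(21+1=22)->'w', 'h'(7+1=8)->'i', 'a'(0+1=1)->'b', 'q'(16+1=17)->'r', 'g'(6+1=7)->'h', 'n'(13+1=14)->'o', 'o'(14+1=15)->'p'
Result: rwibrhop


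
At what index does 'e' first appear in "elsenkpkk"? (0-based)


Input string: 'elsenkpkk'
Target: 'e'
Scanning left to right: s[0]='e'
First match at index: 0


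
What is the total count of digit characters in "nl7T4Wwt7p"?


Input string: 'nl7T4Wwt7p'
Operation: count digit characters (0-9)
Scan: 'n', 'l', '7'(digit), 'T', '4'(digit), 'W', 'w', 't', '7'(digit), 'p'
Digits found: 3
Result: 3


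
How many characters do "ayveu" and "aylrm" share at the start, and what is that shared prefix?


String 1: 'ayveu'
String 2: 'aylrm'
Compare position by position:
pos 0: 'a' vs 'a' match
pos 1: 'y' vs 'y' match
pos 2: 'v' vs 'l' differ -> stop
Longest common prefix: "ay" (length 2)


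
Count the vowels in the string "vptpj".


Input string: 'vptpj'
Operation: count vowels (a, e, i, o, u)
Scan: s[0]='v', s[1]='p', s[2]='t', s[3]='p', s[4]='j'
Vowels found: 0
Result: 0


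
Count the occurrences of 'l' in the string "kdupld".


Input string: 'kdupld'
Target character: 'l'
Scan each position: s[4]='l'
Matches found at indices: 4
Total: 1


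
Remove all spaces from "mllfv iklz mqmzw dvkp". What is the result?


Input string: 'mllfv iklz mqmzw dvkp'
Operation: remove all spaces
Words: 'mllfv', 'iklz', 'mqmzw', 'dvkp'
Join without spaces: mllfviklzmqmzwdvkp


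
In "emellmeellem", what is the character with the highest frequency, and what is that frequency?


Input: 'emellmeellem'
Operation: tally each character
Counts: 'e':5, 'l':4, 'm':3
Maximum: 'e' appears 5 times


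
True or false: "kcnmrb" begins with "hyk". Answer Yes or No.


Input string: 'kcnmrb'
Prefix to check: 'hyk'
First 3 characters of input: 'kcn'
Match: False
Result: No


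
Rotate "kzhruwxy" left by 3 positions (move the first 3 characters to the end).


Input: 'kzhruwxy', shift = 3
Operation: split at index 3 and swap parts
Front part s[0:3] = 'kzh'
Back part s[3:] = 'ruwxy'
Rotated = back + front = 'ruwxy' + 'kzh'
Result: ruwxykzh


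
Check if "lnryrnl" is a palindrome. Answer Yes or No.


Input string: 'lnryrnl'
Reversed: 'lnryrnl'
Compare pairs: s[0]='l' vs s[6]='l' (match), s[1]='n' vs s[5]='n' (match), s[2]='r' vs s[4]='r' (match)
Palindrome: Yes


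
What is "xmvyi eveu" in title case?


Input string: 'xmvyi eveu'
Operation: capitalize first letter of each word
Word transformations: 'xmvyi'->'Xmvyi', 'eveu'->'Eveu'
Result: Xmvyi Eveu


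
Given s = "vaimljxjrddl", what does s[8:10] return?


Input string: 'vaimljxjrddl'
Operation: slice [8:10]
Extract characters: s[8]='r', s[9]='d'
Result: rd


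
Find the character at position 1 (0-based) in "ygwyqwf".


Input string: 'ygwyqwf'
Operation: get character at index 1
Index mapping: s[0]='y', s[1]='g'
Result: 'g'


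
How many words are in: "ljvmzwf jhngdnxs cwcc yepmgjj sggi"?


Input string: 'ljvmzwf jhngdnxs cwcc yepmgjj sggi'
Operation: split by spaces
Words found: 'ljvmzwf', 'jhngdnxs', 'cwcc', 'yepmgjj', 'sggi'
Word count: 5


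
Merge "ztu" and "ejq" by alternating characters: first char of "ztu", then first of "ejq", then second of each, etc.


String 1: 'ztu'
String 2: 'ejq'
Operation: alternate characters
Pairs: 'z'+'e', 't'+'j', 'u'+'q'
Result: zetjuq


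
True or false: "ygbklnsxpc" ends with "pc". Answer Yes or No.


Input string: 'ygbklnsxpc'
Suffix to check: 'pc'
Last 2 characters of input: 'pc'
Match: True
Result: Yes


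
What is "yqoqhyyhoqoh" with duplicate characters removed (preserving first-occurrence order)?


Input: 'yqoqhyyhoqoh'
Operation: keep first occurrence of each character
Scan: s[0]='y' new -> keep; s[1]='q' new -> keep; s[2]='o' new -> keep; s[3]='q' seen -> skip; s[4]='h' new -> keep; s[5]='y' seen -> skip; s[6]='y' seen -> skip; s[7]='h' seen -> skip; s[8]='o' seen -> skip; s[9]='q' seen -> skip; s[10]='o' seen -> skip; s[11]='h' seen -> skip
Result: yqoh


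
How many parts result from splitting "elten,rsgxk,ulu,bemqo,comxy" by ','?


Input string: 'elten,rsgxk,ulu,bemqo,comxy'
Delimiter: ','
Split result: 'elten', 'rsgxk', 'ulu', 'bemqo', 'comxy'
Number of parts: 5


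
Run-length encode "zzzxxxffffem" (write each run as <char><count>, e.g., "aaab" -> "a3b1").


Input: 'zzzxxxffffem'
Operation: identify consecutive runs
Runs: 'zzz' -> z3, 'xxx' -> x3, 'ffff' -> f4, 'e' -> e1, 'm' -> m1
Encoded: z3x3f4e1m1


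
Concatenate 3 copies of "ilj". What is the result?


Input string: 'ilj'
Operation: repeat 3 times
Concatenation: 'ilj' + 'ilj' + 'ilj'
Result: iljiljilj


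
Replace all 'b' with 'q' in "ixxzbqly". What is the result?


Input string: 'ixxzbqly'
Operation: replace 'b' with 'q'
Positions of 'b': 4
After replacement: ixxzqqly


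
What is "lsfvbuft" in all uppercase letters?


Input string: 'lsfvbuft'
Operation: convert each letter to uppercase
Mapping: 'l'->'L', 's'->'S', 'f'->'F', 'v'->'V', 'b'->'B', 'u'->'U', 'f'->'F', 't'->'T'
Result: LSFVBUFT


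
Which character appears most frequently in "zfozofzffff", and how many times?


Input: 'zfozofzffff'
Operation: tally each character
Counts: 'f':6, 'o':2, 'z':3
Maximum: 'f' appears 6 times


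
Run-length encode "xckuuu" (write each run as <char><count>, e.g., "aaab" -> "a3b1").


Input: 'xckuuu'
Operation: identify consecutive runs
Runs: 'x' -> x1, 'c' -> c1, 'k' -> k1, 'uuu' -> u3
Encoded: x1c1k1u3


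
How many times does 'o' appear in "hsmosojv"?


Input string: 'hsmosojv'
Target character: 'o'
Scan each position: s[3]='o', s[5]='o'
Matches found at indices: 3, 5
Total: 2


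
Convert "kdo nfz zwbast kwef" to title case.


Input string: 'kdo nfz zwbast kwef'
Operation: capitalize first letter of each word
Word transformations: 'kdo'->'Kdo', 'nfz'->'Nfz', 'zwbast'->'Zwbast', 'kwef'->'Kwef'
Result: Kdo Nfz Zwbast Kwef


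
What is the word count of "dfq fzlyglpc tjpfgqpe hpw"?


Input string: 'dfq fzlyglpc tjpfgqpe hpw'
Operation: split by spaces
Words found: 'dfq', 'fzlyglpc', 'tjpfgqpe', 'hpw'
Word count: 4


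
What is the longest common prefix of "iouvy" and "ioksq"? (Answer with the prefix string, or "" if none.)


String 1: 'iouvy'
String 2: 'ioksq'
Compare position by position:
pos 0: 'i' vs 'i' match
pos 1: 'o' vs 'o' match
pos 2: 'u' vs 'k' differ -> stop
Longest common prefix: "io" (length 2)


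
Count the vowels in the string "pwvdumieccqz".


Input string: 'pwvdumieccqz'
Operation: count vowels (a, e, i, o, u)
Scan: s[0]='p', s[1]='w', s[2]='v', s[3]='d', s[4]='u' (vowel), s[5]='m', s[6]='i' (vowel), s[7]='e' (vowel), s[8]='c', s[9]='c', s[10]='q', s[11]='z'
Vowels found: 3
Result: 3


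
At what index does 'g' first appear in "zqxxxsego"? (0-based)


Input string: 'zqxxxsego'
Target: 'g'
Scanning left to right: s[0]='z', s[1]='q', s[2]='x', s[3]='x', s[4]='x', s[5]='s', s[6]='e', s[7]='g'
First match at index: 7


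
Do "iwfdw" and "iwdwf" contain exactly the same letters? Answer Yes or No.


String 1: 'iwfdw' -> sorted: 'dfiww'
String 2: 'iwdwf' -> sorted: 'dfiww'
Compare sorted forms: 'dfiww' == 'dfiww'
Anagram: Yes


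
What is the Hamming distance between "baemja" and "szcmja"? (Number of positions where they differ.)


String 1: 'baemja'
String 2: 'szcmja'
Compare each position: pos 0: 'b'!='s', pos 1: 'a'!='z', pos 2: 'e'!='c', pos 3: 'm'=='m', pos 4: 'j'=='j', pos 5: 'a'=='a'
Differing positions: 3
Hamming distance: 3


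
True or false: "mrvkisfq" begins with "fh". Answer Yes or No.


Input string: 'mrvkisfq'
Prefix to check: 'fh'
First 2 characters of input: 'mr'
Match: False
Result: No


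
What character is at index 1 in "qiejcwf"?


Input string: 'qiejcwf'
Operation: get character at index 1
Index mapping: s[0]='q', s[1]='i'
Result: 'i'


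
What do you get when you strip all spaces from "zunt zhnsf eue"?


Input string: 'zunt zhnsf eue'
Operation: remove all spaces
Words: 'zunt', 'zhnsf', 'eue'
Join without spaces: zuntzhnsfeue


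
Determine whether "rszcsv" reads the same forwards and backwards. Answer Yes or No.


Input string: 'rszcsv'
Reversed: 'vsczsr'
Compare pairs: s[0]='r' vs s[5]='v' (mismatch), s[1]='s' vs s[4]='s' (match), s[2]='z' vs s[3]='c' (mismatch)
Palindrome: No


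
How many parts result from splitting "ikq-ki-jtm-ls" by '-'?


Input string: 'ikq-ki-jtm-ls'
Delimiter: '-'
Split result: 'ikq', 'ki', 'jtm', 'ls'
Number of parts: 4


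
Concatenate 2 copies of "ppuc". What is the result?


Input string: 'ppuc'
Operation: repeat 2 times
Concatenation: 'ppuc' + 'ppuc'
Result: ppucppuc


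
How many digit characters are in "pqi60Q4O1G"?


Input string: 'pqi60Q4O1G'
Operation: count digit characters (0-9)
Scan: 'p', 'q', 'i', '6'(digit), '0'(digit), 'Q', '4'(digit), 'O', '1'(digit), 'G'
Digits found: 4
Result: 4


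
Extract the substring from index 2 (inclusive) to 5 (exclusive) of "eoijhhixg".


Input string: 'eoijhhixg'
Operation: slice [2:5]
Extract characters: s[2]='i', s[3]='j', s[4]='h'
Result: ijh


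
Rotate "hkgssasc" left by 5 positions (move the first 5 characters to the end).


Input: 'hkgssasc', shift = 5
Operation: split at index 5 and swap parts
Front part s[0:5] = 'hkgss'
Back part s[5:] = 'asc'
Rotated = back + front = 'asc' + 'hkgss'
Result: aschkgss


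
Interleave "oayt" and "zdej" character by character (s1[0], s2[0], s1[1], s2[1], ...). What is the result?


String 1: 'oayt'
String 2: 'zdej'
Operation: alternate characters
Pairs: 'o'+'z', 'a'+'d', 'y'+'e', 't'+'j'
Result: ozadyetj


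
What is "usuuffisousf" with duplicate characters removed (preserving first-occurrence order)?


Input: 'usuuffisousf'
Operation: keep first occurrence of each character
Scan: s[0]='u' new -> keep; s[1]='s' new -> keep; s[2]='u' seen -> skip; s[3]='u' seen -> skip; s[4]='f' new -> keep; s[5]='f' seen -> skip; s[6]='i' new -> keep; s[7]='s' seen -> skip; s[8]='o' new -> keep; s[9]='u' seen -> skip; s[10]='s' seen -> skip; s[11]='f' seen -> skip
Result: usfio


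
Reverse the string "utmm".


Input string: 'utmm'
Operation: reverse character order
Original order: 'u' -> 't' -> 'm' -> 'm'
Reversed order: 'm' -> 'm' -> 't' -> 'u'
Result: mmtu


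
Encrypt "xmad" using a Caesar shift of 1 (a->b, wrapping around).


Input: 'xmad', shift = 1
Operation: for each letter, (position + 1) mod 26
Mapping: 'x'(23+1=24)->'y', 'm'(12+1=13)->'n', 'a'(0+1=1)->'b', 'd'(3+1=4)->'e'
Result: ynbe


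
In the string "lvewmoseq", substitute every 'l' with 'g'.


Input string: 'lvewmoseq'
Operation: replace 'l' with 'g'
Positions of 'l': 0
After replacement: gvewmoseq


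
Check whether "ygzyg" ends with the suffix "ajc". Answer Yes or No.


Input string: 'ygzyg'
Suffix to check: 'ajc'
Last 3 characters of input: 'zyg'
Match: False
Result: No


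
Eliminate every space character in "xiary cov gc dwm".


Input string: 'xiary cov gc dwm'
Operation: remove all spaces
Words: 'xiary', 'cov', 'gc', 'dwm'
Join without spaces: xiarycovgcdwm


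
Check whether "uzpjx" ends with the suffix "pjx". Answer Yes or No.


Input string: 'uzpjx'
Suffix to check: 'pjx'
Last 3 characters of input: 'pjx'
Match: True
Result: Yes


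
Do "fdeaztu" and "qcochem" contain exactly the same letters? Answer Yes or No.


String 1: 'fdeaztu' -> sorted: 'adeftuz'
String 2: 'qcochem' -> sorted: 'ccehmoq'
Compare sorted forms: 'adeftuz' != 'ccehmoq'
Anagram: No


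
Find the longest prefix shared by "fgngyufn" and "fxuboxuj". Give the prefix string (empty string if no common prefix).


String 1: 'fgngyufn'
String 2: 'fxuboxuj'
Compare position by position:
pos 0: 'f' vs 'f' match
pos 1: 'g' vs 'x' differ -> stop
Longest common prefix: "f" (length 1)


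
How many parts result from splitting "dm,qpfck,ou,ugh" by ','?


Input string: 'dm,qpfck,ou,ugh'
Delimiter: ','
Split result: 'dm', 'qpfck', 'ou', 'ugh'
Number of parts: 4


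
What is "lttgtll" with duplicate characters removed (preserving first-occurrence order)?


Input: 'lttgtll'
Operation: keep first occurrence of each character
Scan: s[0]='l' new -> keep; s[1]='t' new -> keep; s[2]='t' seen -> skip; s[3]='g' new -> keep; s[4]='t' seen -> skip; s[5]='l' seen -> skip; s[6]='l' seen -> skip
Result: ltg


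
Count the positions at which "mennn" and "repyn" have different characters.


String 1: 'mennn'
String 2: 'repyn'
Compare each position: pos 0: 'm'!='r', pos 1: 'e'=='e', pos 2: 'n'!='p', pos 3: 'n'!='y', pos 4: 'n'=='n'
Differing positions: 3
Hamming distance: 3


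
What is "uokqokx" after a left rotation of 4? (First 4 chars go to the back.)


Input: 'uokqokx', shift = 4
Operation: split at index 4 and swap parts
Front part s[0:4] = 'uokq'
Back part s[4:] = 'okx'
Rotated = back + front = 'okx' + 'uokq'
Result: okxuokq


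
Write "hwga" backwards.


Input string: 'hwga'
Operation: reverse character order
Original order: 'h' -> 'w' -> 'g' -> 'a'
Reversed order: 'a' -> 'g' -> 'w' -> 'h'
Result: agwh


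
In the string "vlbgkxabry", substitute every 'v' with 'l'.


Input string: 'vlbgkxabry'
Operation: replace 'v' with 'l'
Positions of 'v': 0
After replacement: llbgkxabry


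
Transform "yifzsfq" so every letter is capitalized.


Input string: 'yifzsfq'
Operation: convert each letter to uppercase
Mapping: 'y'->'Y', 'i'->'I', 'f'->'F', 'z'->'Z', 's'->'S', 'f'->'F', 'q'->'Q'
Result: YIFZSFQ


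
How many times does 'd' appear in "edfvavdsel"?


Input string: 'edfvavdsel'
Target character: 'd'
Scan each position: s[1]='d', s[6]='d'
Matches found at indices: 1, 6
Total: 2


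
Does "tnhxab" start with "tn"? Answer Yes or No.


Input string: 'tnhxab'
Prefix to check: 'tn'
First 2 characters of input: 'tn'
Match: True
Result: Yes


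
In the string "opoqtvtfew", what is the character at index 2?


Input string: 'opoqtvtfew'
Operation: get character at index 2
Index mapping: s[0]='o', s[1]='p', s[2]='o'
Result: 'o'


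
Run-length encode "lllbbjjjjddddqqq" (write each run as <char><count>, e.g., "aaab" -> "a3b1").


Input: 'lllbbjjjjddddqqq'
Operation: identify consecutive runs
Runs: 'lll' -> l3, 'bb' -> b2, 'jjjj' -> j4, 'dddd' -> d4, 'qqq' -> q3
Encoded: l3b2j4d4q3


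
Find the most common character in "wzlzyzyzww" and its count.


Input: 'wzlzyzyzww'
Operation: tally each character
Counts: 'l':1, 'w':3, 'y':2, 'z':4
Maximum: 'z' appears 4 times


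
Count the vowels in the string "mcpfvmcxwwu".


Input string: 'mcpfvmcxwwu'
Operation: count vowels (a, e, i, o, u)
Scan: s[0]='m', s[1]='c', s[2]='p', s[3]='f', s[4]='v', s[5]='m', s[6]='c', s[7]='x', s[8]='w', s[9]='w', s[10]='u' (vowel)
Vowels found: 1
Result: 1


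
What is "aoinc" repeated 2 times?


Input string: 'aoinc'
Operation: repeat 2 times
Concatenation: 'aoinc' + 'aoinc'
Result: aoincaoinc


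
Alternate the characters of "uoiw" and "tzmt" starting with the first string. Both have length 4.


String 1: 'uoiw'
String 2: 'tzmt'
Operation: alternate characters
Pairs: 'u'+'t', 'o'+'z', 'i'+'m', 'w'+'t'
Result: utozimwt


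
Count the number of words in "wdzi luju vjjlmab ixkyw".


Input string: 'wdzi luju vjjlmab ixkyw'
Operation: split by spaces
Words found: 'wdzi', 'luju', 'vjjlmab', 'ixkyw'
Word count: 4


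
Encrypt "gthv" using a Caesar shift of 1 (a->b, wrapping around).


Input: 'gthv', shift = 1
Operation: for each letter, (position + 1) mod 26
Mapping: 'g'(6+1=7)->'h', 't'(19+1=20)->'u', 'h'(7+1=8)->'i', 'v'(21+1=22)->'w'
Result: huiw
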